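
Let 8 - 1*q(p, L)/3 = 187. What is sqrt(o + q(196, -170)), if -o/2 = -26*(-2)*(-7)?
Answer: sqrt(191) ≈ 13.820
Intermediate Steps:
q(p, L) = -537 (q(p, L) = 24 - 3*187 = 24 - 561 = -537)
o = 728 (o = -2*(-26*(-2))*(-7) = -104*(-7) = -2*(-364) = 728)
sqrt(o + q(196, -170)) = sqrt(728 - 537) = sqrt(191)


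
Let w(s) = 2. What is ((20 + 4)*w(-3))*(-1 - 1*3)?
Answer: -192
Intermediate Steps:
((20 + 4)*w(-3))*(-1 - 1*3) = ((20 + 4)*2)*(-1 - 1*3) = (24*2)*(-1 - 3) = 48*(-4) = -192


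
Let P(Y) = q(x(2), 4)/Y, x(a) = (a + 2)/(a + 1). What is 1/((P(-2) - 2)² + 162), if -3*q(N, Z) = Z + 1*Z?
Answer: 9/1462 ≈ 0.0061560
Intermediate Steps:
x(a) = (2 + a)/(1 + a)
q(N, Z) = -2*Z/3 (q(N, Z) = -(Z + 1*Z)/3 = -(Z + Z)/3 = -2*Z/3)
P(Y) = -8/(3*Y) (P(Y) = (-⅔*4)/Y = -8/(3*Y))
1/((P(-2) - 2)² + 162) = 1/((-8/3/(-2) - 2)² + 162) = 1/((-8/3*(-½) - 2)² + 162) = 1/((4/3 - 2)² + 162) = 1/((-⅔)² + 162) = 1/(4/9 + 162) = 1/(1462/9) = 9/1462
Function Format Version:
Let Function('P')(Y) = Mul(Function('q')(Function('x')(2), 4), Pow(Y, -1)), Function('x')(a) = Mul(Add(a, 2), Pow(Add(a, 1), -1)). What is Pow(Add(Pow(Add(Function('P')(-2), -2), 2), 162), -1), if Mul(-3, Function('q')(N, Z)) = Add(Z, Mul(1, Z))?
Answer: Rational(9, 1462) ≈ 0.0061560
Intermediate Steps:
Function('x')(a) = Mul(Pow(Add(1, a), -1), Add(2, a)) (Function('x')(a) = Mul(Add(2, a), Pow(Add(1, a), -1)) = Mul(Pow(Add(1, a), -1), Add(2, a)))
Function('q')(N, Z) = Mul(Rational(-2, 3), Z) (Function('q')(N, Z) = Mul(Rational(-1, 3), Add(Z, Mul(1, Z))) = Mul(Rational(-1, 3), Add(Z, Z)) = Mul(Rational(-1, 3), Mul(2, Z)) = Mul(Rational(-2, 3), Z))
Function('P')(Y) = Mul(Rational(-8, 3), Pow(Y, -1)) (Function('P')(Y) = Mul(Mul(Rational(-2, 3), 4), Pow(Y, -1)) = Mul(Rational(-8, 3), Pow(Y, -1)))
Pow(Add(Pow(Add(Function('P')(-2), -2), 2), 162), -1) = Pow(Add(Pow(Add(Mul(Rational(-8, 3), Pow(-2, -1)), -2), 2), 162), -1) = Pow(Add(Pow(Add(Mul(Rational(-8, 3), Rational(-1, 2)), -2), 2), 162), -1) = Pow(Add(Pow(Add(Rational(4, 3), -2), 2), 162), -1) = Pow(Add(Pow(Rational(-2, 3), 2), 162), -1) = Pow(Add(Rational(4, 9), 162), -1) = Pow(Rational(1462, 9), -1) = Rational(9, 1462)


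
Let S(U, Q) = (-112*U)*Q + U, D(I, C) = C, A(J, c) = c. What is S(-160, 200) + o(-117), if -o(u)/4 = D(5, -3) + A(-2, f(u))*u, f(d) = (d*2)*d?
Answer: 16396756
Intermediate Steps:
f(d) = 2*d² (f(d) = (2*d)*d = 2*d²)
S(U, Q) = U - 112*Q*U (S(U, Q) = -112*Q*U + U = U - 112*Q*U)
o(u) = 12 - 8*u³ (o(u) = -4*(-3 + (2*u²)*u) = -4*(-3 + 2*u³) = 12 - 8*u³)
S(-160, 200) + o(-117) = -160*(1 - 112*200) + (12 - 8*(-117)³) = -160*(1 - 22400) + (12 - 8*(-1601613)) = -160*(-22399) + (12 + 12812904) = 3583840 + 12812916 = 16396756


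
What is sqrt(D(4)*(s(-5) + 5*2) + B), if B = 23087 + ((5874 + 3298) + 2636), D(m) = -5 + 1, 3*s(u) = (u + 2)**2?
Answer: sqrt(34843) ≈ 186.66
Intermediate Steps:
s(u) = (2 + u)**2/3 (s(u) = (u + 2)**2/3 = (2 + u)**2/3)
D(m) = -4
B = 34895 (B = 23087 + (9172 + 2636) = 23087 + 11808 = 34895)
sqrt(D(4)*(s(-5) + 5*2) + B) = sqrt(-4*((2 - 5)**2/3 + 5*2) + 34895) = sqrt(-4*((1/3)*(-3)**2 + 10) + 34895) = sqrt(-4*((1/3)*9 + 10) + 34895) = sqrt(-4*(3 + 10) + 34895) = sqrt(-4*13 + 34895) = sqrt(-52 + 34895) = sqrt(34843)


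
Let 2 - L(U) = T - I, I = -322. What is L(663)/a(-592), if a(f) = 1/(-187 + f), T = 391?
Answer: 553869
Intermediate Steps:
L(U) = -711 (L(U) = 2 - (391 - 1*(-322)) = 2 - (391 + 322) = 2 - 1*713 = 2 - 713 = -711)
L(663)/a(-592) = -711/(1/(-187 - 592)) = -711/(1/(-779)) = -711/(-1/779) = -711*(-779) = 553869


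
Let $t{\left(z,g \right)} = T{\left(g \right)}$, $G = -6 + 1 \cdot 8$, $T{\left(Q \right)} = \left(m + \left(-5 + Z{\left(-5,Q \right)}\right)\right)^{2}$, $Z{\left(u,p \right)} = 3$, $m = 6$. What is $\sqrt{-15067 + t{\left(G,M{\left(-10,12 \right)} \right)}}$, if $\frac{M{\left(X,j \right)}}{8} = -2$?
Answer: $i \sqrt{15051} \approx 122.68 i$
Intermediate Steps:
$M{\left(X,j \right)} = -16$ ($M{\left(X,j \right)} = 8 \left(-2\right) = -16$)
$T{\left(Q \right)} = 16$ ($T{\left(Q \right)} = \left(6 + \left(-5 + 3\right)\right)^{2} = \left(6 - 2\right)^{2} = 4^{2} = 16$)
$G = 2$ ($G = -6 + 8 = 2$)
$t{\left(z,g \right)} = 16$
$\sqrt{-15067 + t{\left(G,M{\left(-10,12 \right)} \right)}} = \sqrt{-15067 + 16} = \sqrt{-15051} = i \sqrt{15051}$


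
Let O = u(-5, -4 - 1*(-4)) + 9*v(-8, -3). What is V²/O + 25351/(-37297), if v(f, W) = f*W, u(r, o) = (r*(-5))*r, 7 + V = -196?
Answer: 16864452/37297 ≈ 452.17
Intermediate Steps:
V = -203 (V = -7 - 196 = -203)
u(r, o) = -5*r² (u(r, o) = (-5*r)*r = -5*r²)
v(f, W) = W*f
O = 91 (O = -5*(-5)² + 9*(-3*(-8)) = -5*25 + 9*24 = -125 + 216 = 91)
V²/O + 25351/(-37297) = (-203)²/91 + 25351/(-37297) = 41209*(1/91) + 25351*(-1/37297) = 5887/13 - 25351/37297 = 16864452/37297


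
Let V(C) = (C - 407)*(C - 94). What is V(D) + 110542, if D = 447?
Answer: 124662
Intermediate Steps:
V(C) = (-407 + C)*(-94 + C)
V(D) + 110542 = (38258 + 447² - 501*447) + 110542 = (38258 + 199809 - 223947) + 110542 = 14120 + 110542 = 124662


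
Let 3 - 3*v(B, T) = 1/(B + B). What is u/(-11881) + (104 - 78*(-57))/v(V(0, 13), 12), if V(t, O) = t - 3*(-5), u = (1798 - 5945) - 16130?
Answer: 4867074153/1057409 ≈ 4602.8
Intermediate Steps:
u = -20277 (u = -4147 - 16130 = -20277)
V(t, O) = 15 + t (V(t, O) = t + 15 = 15 + t)
v(B, T) = 1 - 1/(6*B) (v(B, T) = 1 - 1/(3*(B + B)) = 1 - 1/(2*B)/3 = 1 - 1/(6*B))
u/(-11881) + (104 - 78*(-57))/v(V(0, 13), 12) = -20277/(-11881) + (104 - 78*(-57))/(((-⅙ + (15 + 0))/(15 + 0))) = -20277*(-1/11881) + (104 + 4446)/(((-⅙ + 15)/15)) = 20277/11881 + 4550/(((1/15)*(89/6))) = 20277/11881 + 4550/(89/90) = 20277/11881 + 4550*(90/89) = 20277/11881 + 409500/89 = 4867074153/1057409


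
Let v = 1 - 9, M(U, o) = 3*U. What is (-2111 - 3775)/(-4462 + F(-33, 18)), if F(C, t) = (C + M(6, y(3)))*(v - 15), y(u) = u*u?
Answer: 5886/4117 ≈ 1.4297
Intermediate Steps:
y(u) = u²
v = -8
F(C, t) = -414 - 23*C (F(C, t) = (C + 3*6)*(-8 - 15) = (C + 18)*(-23) = (18 + C)*(-23) = -414 - 23*C)
(-2111 - 3775)/(-4462 + F(-33, 18)) = (-2111 - 3775)/(-4462 + (-414 - 23*(-33))) = -5886/(-4462 + (-414 + 759)) = -5886/(-4462 + 345) = -5886/(-4117) = -5886*(-1/4117) = 5886/4117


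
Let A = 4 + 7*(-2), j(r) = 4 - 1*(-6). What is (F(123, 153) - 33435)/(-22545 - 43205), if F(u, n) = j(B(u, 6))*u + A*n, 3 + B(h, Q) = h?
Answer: 6747/13150 ≈ 0.51308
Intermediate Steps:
B(h, Q) = -3 + h
j(r) = 10 (j(r) = 4 + 6 = 10)
A = -10 (A = 4 - 14 = -10)
F(u, n) = -10*n + 10*u (F(u, n) = 10*u - 10*n = -10*n + 10*u)
(F(123, 153) - 33435)/(-22545 - 43205) = ((-10*153 + 10*123) - 33435)/(-22545 - 43205) = ((-1530 + 1230) - 33435)/(-65750) = (-300 - 33435)*(-1/65750) = -33735*(-1/65750) = 6747/13150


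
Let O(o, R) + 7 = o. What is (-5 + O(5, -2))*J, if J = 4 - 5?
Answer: 7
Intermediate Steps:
J = -1
O(o, R) = -7 + o
(-5 + O(5, -2))*J = (-5 + (-7 + 5))*(-1) = (-5 - 2)*(-1) = -7*(-1) = 7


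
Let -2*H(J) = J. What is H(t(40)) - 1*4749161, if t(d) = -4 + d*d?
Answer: -4749959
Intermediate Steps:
t(d) = -4 + d**2
H(J) = -J/2
H(t(40)) - 1*4749161 = -(-4 + 40**2)/2 - 1*4749161 = -(-4 + 1600)/2 - 4749161 = -1/2*1596 - 4749161 = -798 - 4749161 = -4749959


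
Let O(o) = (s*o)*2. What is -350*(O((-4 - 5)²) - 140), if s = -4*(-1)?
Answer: -177800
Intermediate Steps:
s = 4
O(o) = 8*o (O(o) = (4*o)*2 = 8*o)
-350*(O((-4 - 5)²) - 140) = -350*(8*(-4 - 5)² - 140) = -350*(8*(-9)² - 140) = -350*(8*81 - 140) = -350*(648 - 140) = -350*508 = -177800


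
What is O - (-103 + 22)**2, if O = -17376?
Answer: -23937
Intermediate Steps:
O - (-103 + 22)**2 = -17376 - (-103 + 22)**2 = -17376 - 1*(-81)**2 = -17376 - 1*6561 = -17376 - 6561 = -23937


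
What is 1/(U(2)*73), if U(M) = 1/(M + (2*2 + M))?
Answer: 8/73 ≈ 0.10959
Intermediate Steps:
U(M) = 1/(4 + 2*M) (U(M) = 1/(M + (4 + M)) = 1/(4 + 2*M))
1/(U(2)*73) = 1/((1/(2*(2 + 2)))*73) = 1/(((½)/4)*73) = 1/(((½)*(¼))*73) = 1/((⅛)*73) = 1/(73/8) = 8/73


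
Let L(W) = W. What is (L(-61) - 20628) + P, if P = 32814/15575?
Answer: -322198361/15575 ≈ -20687.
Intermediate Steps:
P = 32814/15575 (P = 32814*(1/15575) = 32814/15575 ≈ 2.1068)
(L(-61) - 20628) + P = (-61 - 20628) + 32814/15575 = -20689 + 32814/15575 = -322198361/15575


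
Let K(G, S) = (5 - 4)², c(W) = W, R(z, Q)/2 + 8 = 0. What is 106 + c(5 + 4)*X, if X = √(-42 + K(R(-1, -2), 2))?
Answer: 106 + 9*I*√41 ≈ 106.0 + 57.628*I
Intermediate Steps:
R(z, Q) = -16 (R(z, Q) = -16 + 2*0 = -16 + 0 = -16)
K(G, S) = 1 (K(G, S) = 1² = 1)
X = I*√41 (X = √(-42 + 1) = √(-41) = I*√41 ≈ 6.4031*I)
106 + c(5 + 4)*X = 106 + (5 + 4)*(I*√41) = 106 + 9*(I*√41) = 106 + 9*I*√41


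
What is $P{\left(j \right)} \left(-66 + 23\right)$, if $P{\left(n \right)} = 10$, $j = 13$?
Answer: $-430$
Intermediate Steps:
$P{\left(j \right)} \left(-66 + 23\right) = 10 \left(-66 + 23\right) = 10 \left(-43\right) = -430$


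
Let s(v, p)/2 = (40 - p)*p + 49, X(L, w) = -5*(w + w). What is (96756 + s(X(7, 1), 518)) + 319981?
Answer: -78373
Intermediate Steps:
X(L, w) = -10*w
s(v, p) = 98 + 2*p*(40 - p) (s(v, p) = 2*((40 - p)*p + 49) = 2*(p*(40 - p) + 49) = 2*(49 + p*(40 - p)) = 98 + 2*p*(40 - p))
(96756 + s(X(7, 1), 518)) + 319981 = (96756 + (98 - 2*518**2 + 80*518)) + 319981 = (96756 + (98 - 2*268324 + 41440)) + 319981 = (96756 + (98 - 536648 + 41440)) + 319981 = (96756 - 495110) + 319981 = -398354 + 319981 = -78373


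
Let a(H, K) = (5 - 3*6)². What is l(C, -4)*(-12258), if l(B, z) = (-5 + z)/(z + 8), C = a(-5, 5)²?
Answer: 55161/2 ≈ 27581.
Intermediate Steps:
a(H, K) = 169 (a(H, K) = (5 - 18)² = (-13)² = 169)
C = 28561 (C = 169² = 28561)
l(B, z) = (-5 + z)/(8 + z)
l(C, -4)*(-12258) = ((-5 - 4)/(8 - 4))*(-12258) = (-9/4)*(-12258) = ((¼)*(-9))*(-12258) = -9/4*(-12258) = 55161/2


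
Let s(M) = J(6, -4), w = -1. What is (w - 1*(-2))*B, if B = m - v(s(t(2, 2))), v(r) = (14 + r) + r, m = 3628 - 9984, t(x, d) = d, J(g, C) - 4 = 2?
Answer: -6382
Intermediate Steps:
J(g, C) = 6 (J(g, C) = 4 + 2 = 6)
s(M) = 6
m = -6356
v(r) = 14 + 2*r
B = -6382 (B = -6356 - (14 + 2*6) = -6356 - (14 + 12) = -6356 - 1*26 = -6356 - 26 = -6382)
(w - 1*(-2))*B = (-1 - 1*(-2))*(-6382) = (-1 + 2)*(-6382) = 1*(-6382) = -6382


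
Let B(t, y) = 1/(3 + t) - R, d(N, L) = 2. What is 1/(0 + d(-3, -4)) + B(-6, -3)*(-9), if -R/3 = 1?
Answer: -47/2 ≈ -23.500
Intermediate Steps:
R = -3 (R = -3*1 = -3)
B(t, y) = 3 + 1/(3 + t) (B(t, y) = 1/(3 + t) - 1*(-3) = 1/(3 + t) + 3 = 3 + 1/(3 + t))
1/(0 + d(-3, -4)) + B(-6, -3)*(-9) = 1/(0 + 2) + ((10 + 3*(-6))/(3 - 6))*(-9) = 1/2 + ((10 - 18)/(-3))*(-9) = ½ - ⅓*(-8)*(-9) = ½ + (8/3)*(-9) = ½ - 24 = -47/2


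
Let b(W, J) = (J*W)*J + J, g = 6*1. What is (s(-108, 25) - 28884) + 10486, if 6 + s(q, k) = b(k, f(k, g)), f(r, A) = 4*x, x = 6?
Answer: -3980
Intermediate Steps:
g = 6
f(r, A) = 24 (f(r, A) = 4*6 = 24)
b(W, J) = J + W*J**2 (b(W, J) = W*J**2 + J = J + W*J**2)
s(q, k) = 18 + 576*k (s(q, k) = -6 + 24*(1 + 24*k) = -6 + (24 + 576*k) = 18 + 576*k)
(s(-108, 25) - 28884) + 10486 = ((18 + 576*25) - 28884) + 10486 = ((18 + 14400) - 28884) + 10486 = (14418 - 28884) + 10486 = -14466 + 10486 = -3980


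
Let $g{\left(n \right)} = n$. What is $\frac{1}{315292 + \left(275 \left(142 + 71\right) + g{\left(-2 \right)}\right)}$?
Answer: $\frac{1}{373865} \approx 2.6748 \cdot 10^{-6}$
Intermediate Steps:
$\frac{1}{315292 + \left(275 \left(142 + 71\right) + g{\left(-2 \right)}\right)} = \frac{1}{315292 - \left(2 - 275 \left(142 + 71\right)\right)} = \frac{1}{315292 + \left(275 \cdot 213 - 2\right)} = \frac{1}{315292 + \left(58575 - 2\right)} = \frac{1}{315292 + 58573} = \frac{1}{373865}$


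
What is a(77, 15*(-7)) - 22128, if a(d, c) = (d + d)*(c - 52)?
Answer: -46306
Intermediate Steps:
a(d, c) = 2*d*(-52 + c) (a(d, c) = (2*d)*(-52 + c) = 2*d*(-52 + c))
a(77, 15*(-7)) - 22128 = 2*77*(-52 + 15*(-7)) - 22128 = 2*77*(-52 - 105) - 22128 = 2*77*(-157) - 22128 = -24178 - 22128 = -46306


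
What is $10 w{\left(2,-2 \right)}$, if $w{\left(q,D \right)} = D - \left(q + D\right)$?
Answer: $-20$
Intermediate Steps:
$w{\left(q,D \right)} = - q$ ($w{\left(q,D \right)} = D - \left(D + q\right) = - q$)
$10 w{\left(2,-2 \right)} = 10 \left(\left(-1\right) 2\right) = 10 \left(-2\right) = -20$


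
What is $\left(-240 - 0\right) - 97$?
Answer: $-337$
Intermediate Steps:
$\left(-240 - 0\right) - 97 = \left(-240 + 0\right) - 97 = -240 - 97 = -337$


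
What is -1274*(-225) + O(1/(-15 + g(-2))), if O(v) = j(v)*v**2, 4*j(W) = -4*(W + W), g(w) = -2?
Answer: 1408311452/4913 ≈ 2.8665e+5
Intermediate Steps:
j(W) = -2*W (j(W) = (-4*(W + W))/4 = (-8*W)/4 = -2*W)
O(v) = -2*v**3 (O(v) = (-2*v)*v**2 = -2*v**3)
-1274*(-225) + O(1/(-15 + g(-2))) = -1274*(-225) - 2/(-15 - 2)**3 = 286650 - 2*(1/(-17))**3 = 286650 - 2*(-1/17)**3 = 286650 - 2*(-1/4913) = 286650 + 2/4913 = 1408311452/4913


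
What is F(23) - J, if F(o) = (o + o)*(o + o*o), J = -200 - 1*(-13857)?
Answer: 11735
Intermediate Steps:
J = 13657 (J = -200 + 13857 = 13657)
F(o) = 2*o*(o + o²) (F(o) = (2*o)*(o + o²) = 2*o*(o + o²))
F(23) - J = 2*23²*(1 + 23) - 1*13657 = 2*529*24 - 13657 = 25392 - 13657 = 11735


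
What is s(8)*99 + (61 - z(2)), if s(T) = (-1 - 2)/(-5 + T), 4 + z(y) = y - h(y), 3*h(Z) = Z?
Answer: -106/3 ≈ -35.333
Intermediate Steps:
h(Z) = Z/3
z(y) = -4 + 2*y/3 (z(y) = -4 + (y - y/3) = -4 + 2*y/3)
s(T) = -3/(-5 + T)
s(8)*99 + (61 - z(2)) = -3/(-5 + 8)*99 + (61 - (-4 + (⅔)*2)) = -3/3*99 + (61 - (-4 + 4/3)) = -3*⅓*99 + (61 - 1*(-8/3)) = -1*99 + (61 + 8/3) = -99 + 191/3 = -106/3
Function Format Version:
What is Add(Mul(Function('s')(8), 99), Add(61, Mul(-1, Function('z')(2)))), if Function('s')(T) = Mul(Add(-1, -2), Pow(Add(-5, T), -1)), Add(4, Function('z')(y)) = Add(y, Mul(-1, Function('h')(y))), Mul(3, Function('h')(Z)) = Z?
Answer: Rational(-106, 3) ≈ -35.333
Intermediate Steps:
Function('h')(Z) = Mul(Rational(1, 3), Z)
Function('z')(y) = Add(-4, Mul(Rational(2, 3), y)) (Function('z')(y) = Add(-4, Add(y, Mul(-1, Mul(Rational(1, 3), y)))) = Add(-4, Add(y, Mul(Rational(-1, 3), y))) = Add(-4, Mul(Rational(2, 3), y)))
Function('s')(T) = Mul(-3, Pow(Add(-5, T), -1))
Add(Mul(Function('s')(8), 99), Add(61, Mul(-1, Function('z')(2)))) = Add(Mul(Mul(-3, Pow(Add(-5, 8), -1)), 99), Add(61, Mul(-1, Add(-4, Mul(Rational(2, 3), 2))))) = Add(Mul(Mul(-3, Pow(3, -1)), 99), Add(61, Mul(-1, Add(-4, Rational(4, 3))))) = Add(Mul(Mul(-3, Rational(1, 3)), 99), Add(61, Mul(-1, Rational(-8, 3)))) = Add(Mul(-1, 99), Add(61, Rational(8, 3))) = Add(-99, Rational(191, 3)) = Rational(-106, 3)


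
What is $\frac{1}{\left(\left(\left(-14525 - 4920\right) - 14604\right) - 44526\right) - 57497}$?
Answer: $- \frac{1}{136072} \approx -7.3491 \cdot 10^{-6}$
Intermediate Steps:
$\frac{1}{\left(\left(\left(-14525 - 4920\right) - 14604\right) - 44526\right) - 57497} = \frac{1}{\left(\left(-19445 - 14604\right) - 44526\right) - 57497} = \frac{1}{\left(-34049 - 44526\right) - 57497} = \frac{1}{-78575 - 57497} = \frac{1}{-136072} = - \frac{1}{136072}$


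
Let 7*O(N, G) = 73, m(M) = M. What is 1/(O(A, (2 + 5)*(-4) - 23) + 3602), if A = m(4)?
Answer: 7/25287 ≈ 0.00027682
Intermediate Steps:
A = 4
O(N, G) = 73/7 (O(N, G) = (⅐)*73 = 73/7)
1/(O(A, (2 + 5)*(-4) - 23) + 3602) = 1/(73/7 + 3602) = 1/(25287/7) = 7/25287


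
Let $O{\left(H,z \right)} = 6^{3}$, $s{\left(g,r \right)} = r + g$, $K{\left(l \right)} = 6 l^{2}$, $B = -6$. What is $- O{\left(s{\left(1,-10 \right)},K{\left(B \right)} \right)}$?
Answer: $-216$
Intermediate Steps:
$s{\left(g,r \right)} = g + r$
$O{\left(H,z \right)} = 216$
$- O{\left(s{\left(1,-10 \right)},K{\left(B \right)} \right)} = \left(-1\right) 216 = -216$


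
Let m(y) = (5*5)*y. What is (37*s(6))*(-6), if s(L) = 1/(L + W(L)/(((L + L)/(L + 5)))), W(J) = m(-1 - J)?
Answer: 2664/1853 ≈ 1.4377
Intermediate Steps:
m(y) = 25*y
W(J) = -25 - 25*J (W(J) = 25*(-1 - J) = -25 - 25*J)
s(L) = 1/(L + (-25 - 25*L)*(5 + L)/(2*L)) (s(L) = 1/(L + (-25 - 25*L)/(((L + L)/(L + 5)))) = 1/(L + (-25 - 25*L)/(((2*L)/(5 + L)))) = 1/(L + (-25 - 25*L)/((2*L/(5 + L)))) = 1/(L + (-25 - 25*L)*((5 + L)/(2*L))) = 1/(L + (-25 - 25*L)*(5 + L)/(2*L)))
(37*s(6))*(-6) = (37*(-2*6/(125 + 23*6² + 150*6)))*(-6) = (37*(-2*6/(125 + 23*36 + 900)))*(-6) = (37*(-2*6/(125 + 828 + 900)))*(-6) = (37*(-2*6/1853))*(-6) = (37*(-2*6*1/1853))*(-6) = (37*(-12/1853))*(-6) = -444/1853*(-6) = 2664/1853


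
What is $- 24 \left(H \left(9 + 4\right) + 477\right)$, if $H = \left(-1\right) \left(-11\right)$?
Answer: $-14880$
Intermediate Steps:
$H = 11$
$- 24 \left(H \left(9 + 4\right) + 477\right) = - 24 \left(11 \left(9 + 4\right) + 477\right) = - 24 \left(11 \cdot 13 + 477\right) = - 24 \left(143 + 477\right) = \left(-24\right) 620 = -14880$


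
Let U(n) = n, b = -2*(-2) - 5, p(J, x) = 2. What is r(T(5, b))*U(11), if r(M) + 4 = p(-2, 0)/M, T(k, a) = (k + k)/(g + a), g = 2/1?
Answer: -209/5 ≈ -41.800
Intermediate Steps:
g = 2 (g = 2*1 = 2)
b = -1 (b = 4 - 5 = -1)
T(k, a) = 2*k/(2 + a) (T(k, a) = (k + k)/(2 + a) = (2*k)/(2 + a) = 2*k/(2 + a))
r(M) = -4 + 2/M
r(T(5, b))*U(11) = (-4 + 2/((2*5/(2 - 1))))*11 = (-4 + 2/((2*5/1)))*11 = (-4 + 2/((2*5*1)))*11 = (-4 + 2/10)*11 = (-4 + 2*(1/10))*11 = (-4 + 1/5)*11 = -19/5*11 = -209/5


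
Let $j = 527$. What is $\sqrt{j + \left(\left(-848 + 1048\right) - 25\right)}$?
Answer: $3 \sqrt{78} \approx 26.495$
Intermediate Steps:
$\sqrt{j + \left(\left(-848 + 1048\right) - 25\right)} = \sqrt{527 + \left(\left(-848 + 1048\right) - 25\right)} = \sqrt{527 + \left(200 - 25\right)} = \sqrt{527 + 175} = \sqrt{702} = 3 \sqrt{78}$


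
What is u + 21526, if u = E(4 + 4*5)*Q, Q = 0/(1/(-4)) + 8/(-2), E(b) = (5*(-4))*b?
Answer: 23446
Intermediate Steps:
E(b) = -20*b
Q = -4 (Q = 0/(-¼) + 8*(-½) = 0*(-4) - 4 = 0 - 4 = -4)
u = 1920 (u = -20*(4 + 4*5)*(-4) = -20*(4 + 20)*(-4) = -20*24*(-4) = -480*(-4) = 1920)
u + 21526 = 1920 + 21526 = 23446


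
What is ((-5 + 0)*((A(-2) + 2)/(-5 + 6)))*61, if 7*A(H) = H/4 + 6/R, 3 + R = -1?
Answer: -3660/7 ≈ -522.86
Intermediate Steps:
R = -4 (R = -3 - 1 = -4)
A(H) = -3/14 + H/28 (A(H) = (H/4 + 6/(-4))/7 = (H*(¼) + 6*(-¼))/7 = (H/4 - 3/2)/7 = (-3/2 + H/4)/7 = -3/14 + H/28)
((-5 + 0)*((A(-2) + 2)/(-5 + 6)))*61 = ((-5 + 0)*(((-3/14 + (1/28)*(-2)) + 2)/(-5 + 6)))*61 = -5*((-3/14 - 1/14) + 2)/1*61 = -5*(-2/7 + 2)*61 = -60/7*61 = -3660/7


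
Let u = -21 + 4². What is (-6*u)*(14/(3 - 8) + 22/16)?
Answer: -171/4 ≈ -42.750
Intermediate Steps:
u = -5 (u = -21 + 16 = -5)
(-6*u)*(14/(3 - 8) + 22/16) = (-6*(-5))*(14/(3 - 8) + 22/16) = 30*(14/(-5) + 22*(1/16)) = 30*(14*(-⅕) + 11/8) = 30*(-14/5 + 11/8) = 30*(-57/40) = -171/4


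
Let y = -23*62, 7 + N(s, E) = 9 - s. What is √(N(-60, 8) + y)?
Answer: 2*I*√341 ≈ 36.932*I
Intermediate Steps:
N(s, E) = 2 - s (N(s, E) = -7 + (9 - s) = 2 - s)
y = -1426
√(N(-60, 8) + y) = √((2 - 1*(-60)) - 1426) = √((2 + 60) - 1426) = √(62 - 1426) = √(-1364) = 2*I*√341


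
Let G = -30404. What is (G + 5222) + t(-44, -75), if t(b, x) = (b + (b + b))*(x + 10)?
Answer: -16602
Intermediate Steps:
t(b, x) = 3*b*(10 + x) (t(b, x) = (b + 2*b)*(10 + x) = (3*b)*(10 + x) = 3*b*(10 + x))
(G + 5222) + t(-44, -75) = (-30404 + 5222) + 3*(-44)*(10 - 75) = -25182 + 3*(-44)*(-65) = -25182 + 8580 = -16602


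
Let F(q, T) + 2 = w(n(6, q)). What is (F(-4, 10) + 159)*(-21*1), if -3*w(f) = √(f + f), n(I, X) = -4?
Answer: -3297 + 14*I*√2 ≈ -3297.0 + 19.799*I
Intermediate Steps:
w(f) = -√2*√f/3 (w(f) = -√(f + f)/3 = -√2*√f/3)
F(q, T) = -2 - 2*I*√2/3 (F(q, T) = -2 - √2*√(-4)/3 = -2 - √2*2*I/3 = -2 - 2*I*√2/3)
(F(-4, 10) + 159)*(-21*1) = ((-2 - 2*I*√2/3) + 159)*(-21*1) = (157 - 2*I*√2/3)*(-21) = -3297 + 14*I*√2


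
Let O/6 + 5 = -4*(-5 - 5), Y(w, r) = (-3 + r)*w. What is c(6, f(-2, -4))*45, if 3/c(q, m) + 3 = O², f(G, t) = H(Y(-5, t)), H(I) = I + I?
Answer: 45/14699 ≈ 0.0030614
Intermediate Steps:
Y(w, r) = w*(-3 + r)
H(I) = 2*I
O = 210 (O = -30 + 6*(-4*(-5 - 5)) = -30 + 6*(-4*(-10)) = -30 + 6*40 = -30 + 240 = 210)
f(G, t) = 30 - 10*t (f(G, t) = 2*(-5*(-3 + t)) = 2*(15 - 5*t) = 30 - 10*t)
c(q, m) = 1/14699 (c(q, m) = 3/(-3 + 210²) = 3/(-3 + 44100) = 3/44097 = 3*(1/44097) = 1/14699)
c(6, f(-2, -4))*45 = (1/14699)*45 = 45/14699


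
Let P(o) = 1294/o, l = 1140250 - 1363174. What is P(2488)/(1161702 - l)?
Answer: 647/1722474744 ≈ 3.7562e-7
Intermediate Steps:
l = -222924
P(2488)/(1161702 - l) = (1294/2488)/(1161702 - 1*(-222924)) = (1294*(1/2488))/(1161702 + 222924) = (647/1244)/1384626 = (647/1244)*(1/1384626) = 647/1722474744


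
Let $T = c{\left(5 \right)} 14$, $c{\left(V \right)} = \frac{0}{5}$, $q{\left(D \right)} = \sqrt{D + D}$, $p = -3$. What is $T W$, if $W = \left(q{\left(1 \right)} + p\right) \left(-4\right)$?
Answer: $0$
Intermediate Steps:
$q{\left(D \right)} = \sqrt{2} \sqrt{D}$ ($q{\left(D \right)} = \sqrt{2 D} = \sqrt{2} \sqrt{D}$)
$c{\left(V \right)} = 0$ ($c{\left(V \right)} = 0 \cdot \frac{1}{5} = 0$)
$T = 0$ ($T = 0 \cdot 14 = 0$)
$W = 12 - 4 \sqrt{2}$ ($W = \left(\sqrt{2} \sqrt{1} - 3\right) \left(-4\right) = \left(\sqrt{2} \cdot 1 - 3\right) \left(-4\right) = \left(\sqrt{2} - 3\right) \left(-4\right) = \left(-3 + \sqrt{2}\right) \left(-4\right) = 12 - 4 \sqrt{2} \approx 6.3431$)
$T W = 0 \left(12 - 4 \sqrt{2}\right) = 0$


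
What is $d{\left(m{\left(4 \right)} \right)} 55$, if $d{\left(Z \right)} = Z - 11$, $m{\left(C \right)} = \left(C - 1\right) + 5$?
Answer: $-165$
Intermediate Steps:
$m{\left(C \right)} = 4 + C$ ($m{\left(C \right)} = \left(-1 + C\right) + 5 = 4 + C$)
$d{\left(Z \right)} = -11 + Z$
$d{\left(m{\left(4 \right)} \right)} 55 = \left(-11 + \left(4 + 4\right)\right) 55 = \left(-11 + 8\right) 55 = \left(-3\right) 55 = -165$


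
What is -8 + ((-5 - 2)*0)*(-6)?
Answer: -8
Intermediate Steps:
-8 + ((-5 - 2)*0)*(-6) = -8 - 7*0*(-6) = -8 + 0*(-6) = -8 + 0 = -8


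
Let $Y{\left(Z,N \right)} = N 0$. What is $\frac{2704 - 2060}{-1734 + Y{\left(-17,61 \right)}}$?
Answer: $- \frac{322}{867} \approx -0.3714$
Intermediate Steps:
$Y{\left(Z,N \right)} = 0$
$\frac{2704 - 2060}{-1734 + Y{\left(-17,61 \right)}} = \frac{2704 - 2060}{-1734 + 0} = \frac{644}{-1734} = 644 \left(- \frac{1}{1734}\right) = - \frac{322}{867}$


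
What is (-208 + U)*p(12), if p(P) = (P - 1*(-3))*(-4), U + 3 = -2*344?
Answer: 53940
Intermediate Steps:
U = -691 (U = -3 - 2*344 = -3 - 688 = -691)
p(P) = -12 - 4*P (p(P) = (P + 3)*(-4) = (3 + P)*(-4) = -12 - 4*P)
(-208 + U)*p(12) = (-208 - 691)*(-12 - 4*12) = -899*(-12 - 48) = -899*(-60) = 53940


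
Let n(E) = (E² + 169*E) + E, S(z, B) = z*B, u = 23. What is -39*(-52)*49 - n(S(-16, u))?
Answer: 26508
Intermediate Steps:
S(z, B) = B*z
n(E) = E² + 170*E
-39*(-52)*49 - n(S(-16, u)) = -39*(-52)*49 - 23*(-16)*(170 + 23*(-16)) = 2028*49 - (-368)*(170 - 368) = 99372 - (-368)*(-198) = 99372 - 1*72864 = 99372 - 72864 = 26508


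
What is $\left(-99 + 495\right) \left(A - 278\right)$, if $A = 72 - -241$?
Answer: $13860$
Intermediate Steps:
$A = 313$ ($A = 72 + 241 = 313$)
$\left(-99 + 495\right) \left(A - 278\right) = \left(-99 + 495\right) \left(313 - 278\right) = 396 \cdot 35 = 13860$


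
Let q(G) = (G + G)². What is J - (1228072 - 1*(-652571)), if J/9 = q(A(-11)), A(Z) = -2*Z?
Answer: -1863219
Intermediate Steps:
q(G) = 4*G² (q(G) = (2*G)² = 4*G²)
J = 17424 (J = 9*(4*(-2*(-11))²) = 9*(4*22²) = 9*(4*484) = 9*1936 = 17424)
J - (1228072 - 1*(-652571)) = 17424 - (1228072 - 1*(-652571)) = 17424 - (1228072 + 652571) = 17424 - 1*1880643 = 17424 - 1880643 = -1863219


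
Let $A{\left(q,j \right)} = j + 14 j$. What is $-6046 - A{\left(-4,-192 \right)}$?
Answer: $-3166$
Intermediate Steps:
$A{\left(q,j \right)} = 15 j$
$-6046 - A{\left(-4,-192 \right)} = -6046 - 15 \left(-192\right) = -6046 - -2880 = -6046 + 2880 = -3166$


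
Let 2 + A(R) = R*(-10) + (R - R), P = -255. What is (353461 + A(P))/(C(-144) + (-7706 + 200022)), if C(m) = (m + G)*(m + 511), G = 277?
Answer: 356009/241127 ≈ 1.4764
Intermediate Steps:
C(m) = (277 + m)*(511 + m) (C(m) = (m + 277)*(m + 511) = (277 + m)*(511 + m))
A(R) = -2 - 10*R (A(R) = -2 + (R*(-10) + (R - R)) = -2 + (-10*R + 0) = -2 - 10*R)
(353461 + A(P))/(C(-144) + (-7706 + 200022)) = (353461 + (-2 - 10*(-255)))/((141547 + (-144)² + 788*(-144)) + (-7706 + 200022)) = (353461 + (-2 + 2550))/((141547 + 20736 - 113472) + 192316) = (353461 + 2548)/(48811 + 192316) = 356009/241127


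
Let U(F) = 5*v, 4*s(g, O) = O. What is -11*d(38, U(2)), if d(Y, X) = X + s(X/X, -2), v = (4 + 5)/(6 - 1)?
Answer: -187/2 ≈ -93.500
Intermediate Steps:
s(g, O) = O/4
v = 9/5 ≈ 1.8000
U(F) = 9 (U(F) = 5*(9/5) = 9)
d(Y, X) = -1/2 + X (d(Y, X) = X + (1/4)*(-2) = X - 1/2 = -1/2 + X)
-11*d(38, U(2)) = -11*(-1/2 + 9) = -11*17/2 = -187/2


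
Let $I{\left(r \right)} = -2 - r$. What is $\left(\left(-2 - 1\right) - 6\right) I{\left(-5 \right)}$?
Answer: $-27$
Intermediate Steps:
$\left(\left(-2 - 1\right) - 6\right) I{\left(-5 \right)} = \left(\left(-2 - 1\right) - 6\right) \left(-2 - -5\right) = \left(\left(-2 - 1\right) - 6\right) \left(-2 + 5\right) = \left(-3 - 6\right) 3 = \left(-9\right) 3 = -27$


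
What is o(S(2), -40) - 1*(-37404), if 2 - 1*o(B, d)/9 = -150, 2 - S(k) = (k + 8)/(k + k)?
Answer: 38772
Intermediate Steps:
S(k) = 2 - (8 + k)/(2*k) (S(k) = 2 - (k + 8)/(k + k) = 2 - (8 + k)/(2*k))
o(B, d) = 1368 (o(B, d) = 18 - 9*(-150) = 18 + 1350 = 1368)
o(S(2), -40) - 1*(-37404) = 1368 - 1*(-37404) = 1368 + 37404 = 38772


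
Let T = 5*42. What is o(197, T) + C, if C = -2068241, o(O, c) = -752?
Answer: -2068993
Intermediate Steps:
T = 210
o(197, T) + C = -752 - 2068241 = -2068993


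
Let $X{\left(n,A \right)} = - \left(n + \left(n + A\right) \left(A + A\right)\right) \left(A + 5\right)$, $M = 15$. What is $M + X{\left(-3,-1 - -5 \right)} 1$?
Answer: $-30$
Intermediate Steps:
$X{\left(n,A \right)} = - \left(5 + A\right) \left(n + 2 A \left(A + n\right)\right)$ ($X{\left(n,A \right)} = - \left(n + \left(A + n\right) 2 A\right) \left(5 + A\right) = - \left(n + 2 A \left(A + n\right)\right) \left(5 + A\right) = - \left(5 + A\right) \left(n + 2 A \left(A + n\right)\right)$)
$M + X{\left(-3,-1 - -5 \right)} 1 = 15 + \left(- 10 \left(-1 - -5\right)^{2} - -15 - 2 \left(-1 - -5\right)^{3} - 11 \left(-1 - -5\right) \left(-3\right) - - 6 \left(-1 - -5\right)^{2}\right) 1 = 15 + \left(- 10 \left(-1 + 5\right)^{2} + 15 - 2 \left(-1 + 5\right)^{3} - 11 \left(-1 + 5\right) \left(-3\right) - - 6 \left(-1 + 5\right)^{2}\right) 1 = 15 + \left(- 10 \cdot 4^{2} + 15 - 2 \cdot 4^{3} - 44 \left(-3\right) - - 6 \cdot 4^{2}\right) 1 = 15 + \left(\left(-10\right) 16 + 15 - 128 + 132 - \left(-6\right) 16\right) 1 = 15 + \left(-160 + 15 - 128 + 132 + 96\right) 1 = 15 - 45 = -30$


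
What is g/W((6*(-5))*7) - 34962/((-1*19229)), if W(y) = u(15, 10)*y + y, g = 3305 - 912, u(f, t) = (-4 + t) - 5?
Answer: -4475851/1153740 ≈ -3.8794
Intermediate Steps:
u(f, t) = -9 + t
g = 2393
W(y) = 2*y (W(y) = (-9 + 10)*y + y = 1*y + y = y + y = 2*y)
g/W((6*(-5))*7) - 34962/((-1*19229)) = 2393/((2*((6*(-5))*7))) - 34962/((-1*19229)) = 2393/((2*(-30*7))) - 34962/(-19229) = 2393/((2*(-210))) - 34962*(-1/19229) = 2393/(-420) + 34962/19229 = 2393*(-1/420) + 34962/19229 = -2393/420 + 34962/19229 = -4475851/1153740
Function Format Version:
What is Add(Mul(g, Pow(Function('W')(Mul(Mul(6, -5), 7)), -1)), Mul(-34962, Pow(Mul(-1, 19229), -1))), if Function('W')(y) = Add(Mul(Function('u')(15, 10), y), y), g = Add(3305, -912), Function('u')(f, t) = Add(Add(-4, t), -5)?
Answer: Rational(-4475851, 1153740) ≈ -3.8794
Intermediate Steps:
Function('u')(f, t) = Add(-9, t)
g = 2393
Function('W')(y) = Mul(2, y) (Function('W')(y) = Add(Mul(Add(-9, 10), y), y) = Add(Mul(1, y), y) = Add(y, y) = Mul(2, y))
Add(Mul(g, Pow(Function('W')(Mul(Mul(6, -5), 7)), -1)), Mul(-34962, Pow(Mul(-1, 19229), -1))) = Add(Mul(2393, Pow(Mul(2, Mul(Mul(6, -5), 7)), -1)), Mul(-34962, Pow(Mul(-1, 19229), -1))) = Add(Mul(2393, Pow(Mul(2, Mul(-30, 7)), -1)), Mul(-34962, Pow(-19229, -1))) = Add(Mul(2393, Pow(Mul(2, -210), -1)), Mul(-34962, Rational(-1, 19229))) = Add(Mul(2393, Pow(-420, -1)), Rational(34962, 19229)) = Add(Mul(2393, Rational(-1, 420)), Rational(34962, 19229)) = Add(Rational(-2393, 420), Rational(34962, 19229)) = Rational(-4475851, 1153740)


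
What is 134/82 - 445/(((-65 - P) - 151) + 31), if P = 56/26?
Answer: 400196/99753 ≈ 4.0119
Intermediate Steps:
P = 28/13 (P = 56*(1/26) = 28/13 ≈ 2.1538)
134/82 - 445/(((-65 - P) - 151) + 31) = 134/82 - 445/(((-65 - 1*28/13) - 151) + 31) = 134*(1/82) - 445/(((-65 - 28/13) - 151) + 31) = 67/41 - 445/((-873/13 - 151) + 31) = 67/41 - 445/(-2836/13 + 31) = 67/41 - 445/(-2433/13) = 67/41 - 445*(-13/2433) = 67/41 + 5785/2433 = 400196/99753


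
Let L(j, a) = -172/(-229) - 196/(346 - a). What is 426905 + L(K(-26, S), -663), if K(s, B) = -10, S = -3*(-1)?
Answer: 98641224869/231061 ≈ 4.2691e+5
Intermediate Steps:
S = 3
L(j, a) = 172/229 - 196/(346 - a) (L(j, a) = -172*(-1/229) - 196/(346 - a) = 172/229 - 196/(346 - a))
426905 + L(K(-26, S), -663) = 426905 + 4*(-3657 + 43*(-663))/(229*(-346 - 663)) = 426905 + (4/229)*(-3657 - 28509)/(-1009) = 426905 + (4/229)*(-1/1009)*(-32166) = 426905 + 128664/231061 = 98641224869/231061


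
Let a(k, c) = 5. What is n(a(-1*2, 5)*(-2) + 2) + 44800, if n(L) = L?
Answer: 44792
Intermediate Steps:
n(a(-1*2, 5)*(-2) + 2) + 44800 = (5*(-2) + 2) + 44800 = (-10 + 2) + 44800 = -8 + 44800 = 44792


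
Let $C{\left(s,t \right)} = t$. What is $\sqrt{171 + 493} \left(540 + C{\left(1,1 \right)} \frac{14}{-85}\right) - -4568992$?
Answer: $4568992 + \frac{91772 \sqrt{166}}{85} \approx 4.5829 \cdot 10^{6}$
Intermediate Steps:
$\sqrt{171 + 493} \left(540 + C{\left(1,1 \right)} \frac{14}{-85}\right) - -4568992 = \sqrt{171 + 493} \left(540 + 1 \frac{14}{-85}\right) - -4568992 = \sqrt{664} \left(540 + 1 \cdot 14 \left(- \frac{1}{85}\right)\right) + 4568992 = 2 \sqrt{166} \left(540 + 1 \left(- \frac{14}{85}\right)\right) + 4568992 = 2 \sqrt{166} \left(540 - \frac{14}{85}\right) + 4568992 = 2 \sqrt{166} \cdot \frac{45886}{85} + 4568992 = \frac{91772 \sqrt{166}}{85} + 4568992 = 4568992 + \frac{91772 \sqrt{166}}{85}$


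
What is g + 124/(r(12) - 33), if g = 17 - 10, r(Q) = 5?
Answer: 18/7 ≈ 2.5714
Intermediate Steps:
g = 7
g + 124/(r(12) - 33) = 7 + 124/(5 - 33) = 7 + 124/(-28) = 7 - 1/28*124 = 7 - 31/7 = 18/7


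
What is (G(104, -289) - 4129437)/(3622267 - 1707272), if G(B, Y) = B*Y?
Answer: -4159493/1914995 ≈ -2.1721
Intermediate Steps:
(G(104, -289) - 4129437)/(3622267 - 1707272) = (104*(-289) - 4129437)/(3622267 - 1707272) = (-30056 - 4129437)/1914995 = -4159493*1/1914995 = -4159493/1914995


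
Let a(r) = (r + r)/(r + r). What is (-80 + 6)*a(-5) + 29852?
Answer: 29778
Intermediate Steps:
a(r) = 1 (a(r) = (2*r)/((2*r)) = (2*r)*(1/(2*r)) = 1)
(-80 + 6)*a(-5) + 29852 = (-80 + 6)*1 + 29852 = -74*1 + 29852 = -74 + 29852 = 29778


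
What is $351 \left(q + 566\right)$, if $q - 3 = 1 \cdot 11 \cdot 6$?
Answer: $222885$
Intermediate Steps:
$q = 69$ ($q = 3 + 1 \cdot 11 \cdot 6 = 3 + 11 \cdot 6 = 3 + 66 = 69$)
$351 \left(q + 566\right) = 351 \left(69 + 566\right) = 351 \cdot 635 = 222885$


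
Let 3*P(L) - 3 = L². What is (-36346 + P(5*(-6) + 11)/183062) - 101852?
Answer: -37948203232/274593 ≈ -1.3820e+5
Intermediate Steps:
P(L) = 1 + L²/3
(-36346 + P(5*(-6) + 11)/183062) - 101852 = (-36346 + (1 + (5*(-6) + 11)²/3)/183062) - 101852 = (-36346 + (1 + (-30 + 11)²/3)*(1/183062)) - 101852 = (-36346 + (1 + (⅓)*(-19)²)*(1/183062)) - 101852 = (-36346 + (1 + (⅓)*361)*(1/183062)) - 101852 = (-36346 + (1 + 361/3)*(1/183062)) - 101852 = (-36346 + (364/3)*(1/183062)) - 101852 = (-36346 + 182/274593) - 101852 = -9980356996/274593 - 101852 = -37948203232/274593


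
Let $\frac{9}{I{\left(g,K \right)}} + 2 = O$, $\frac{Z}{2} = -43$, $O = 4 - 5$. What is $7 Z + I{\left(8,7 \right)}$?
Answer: $-605$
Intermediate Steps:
$O = -1$ ($O = 4 - 5 = -1$)
$Z = -86$ ($Z = 2 \left(-43\right) = -86$)
$I{\left(g,K \right)} = -3$ ($I{\left(g,K \right)} = \frac{9}{-2 - 1} = \frac{9}{-3} = 9 \left(- \frac{1}{3}\right) = -3$)
$7 Z + I{\left(8,7 \right)} = 7 \left(-86\right) - 3 = -602 - 3 = -605$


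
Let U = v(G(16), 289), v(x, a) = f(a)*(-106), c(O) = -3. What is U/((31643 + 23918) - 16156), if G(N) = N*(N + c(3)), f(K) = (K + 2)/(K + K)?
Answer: -5141/3796015 ≈ -0.0013543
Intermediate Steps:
f(K) = (2 + K)/(2*K) (f(K) = (2 + K)/((2*K)) = (2 + K)*(1/(2*K)) = (2 + K)/(2*K))
G(N) = N*(-3 + N) (G(N) = N*(N - 3) = N*(-3 + N))
v(x, a) = -53*(2 + a)/a (v(x, a) = ((2 + a)/(2*a))*(-106) = -53*(2 + a)/a)
U = -15423/289 (U = -53 - 106/289 = -15423/289 ≈ -53.367)
U/((31643 + 23918) - 16156) = -15423/(289*((31643 + 23918) - 16156)) = -15423/(289*(55561 - 16156)) = -15423/289/39405 = -15423/289*1/39405 = -5141/3796015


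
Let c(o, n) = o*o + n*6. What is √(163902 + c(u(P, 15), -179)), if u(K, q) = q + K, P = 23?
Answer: 4*√10267 ≈ 405.30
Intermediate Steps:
u(K, q) = K + q
c(o, n) = o² + 6*n
√(163902 + c(u(P, 15), -179)) = √(163902 + ((23 + 15)² + 6*(-179))) = √(163902 + (38² - 1074)) = √(163902 + (1444 - 1074)) = √(163902 + 370) = √164272 = 4*√10267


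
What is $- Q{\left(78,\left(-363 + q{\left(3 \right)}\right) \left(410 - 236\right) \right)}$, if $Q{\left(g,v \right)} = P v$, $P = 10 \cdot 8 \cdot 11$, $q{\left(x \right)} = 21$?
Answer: $52367040$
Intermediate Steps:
$P = 880$ ($P = 80 \cdot 11 = 880$)
$Q{\left(g,v \right)} = 880 v$
$- Q{\left(78,\left(-363 + q{\left(3 \right)}\right) \left(410 - 236\right) \right)} = - 880 \left(-363 + 21\right) \left(410 - 236\right) = - 880 \left(\left(-342\right) 174\right) = - 880 \left(-59508\right) = \left(-1\right) \left(-52367040\right) = 52367040$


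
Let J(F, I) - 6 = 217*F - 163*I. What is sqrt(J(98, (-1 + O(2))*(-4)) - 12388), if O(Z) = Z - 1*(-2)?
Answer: 2*sqrt(2710) ≈ 104.12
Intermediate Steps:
O(Z) = 2 + Z (O(Z) = Z + 2 = 2 + Z)
J(F, I) = 6 - 163*I + 217*F (J(F, I) = 6 + (217*F - 163*I) = 6 + (-163*I + 217*F) = 6 - 163*I + 217*F)
sqrt(J(98, (-1 + O(2))*(-4)) - 12388) = sqrt((6 - 163*(-1 + (2 + 2))*(-4) + 217*98) - 12388) = sqrt((6 - 163*(-1 + 4)*(-4) + 21266) - 12388) = sqrt((6 - 489*(-4) + 21266) - 12388) = sqrt((6 - 163*(-12) + 21266) - 12388) = sqrt((6 + 1956 + 21266) - 12388) = sqrt(23228 - 12388) = sqrt(10840) = 2*sqrt(2710)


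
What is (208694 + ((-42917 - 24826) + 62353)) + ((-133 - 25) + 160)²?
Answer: 203308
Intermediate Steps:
(208694 + ((-42917 - 24826) + 62353)) + ((-133 - 25) + 160)² = (208694 + (-67743 + 62353)) + (-158 + 160)² = (208694 - 5390) + 2² = 203304 + 4 = 203308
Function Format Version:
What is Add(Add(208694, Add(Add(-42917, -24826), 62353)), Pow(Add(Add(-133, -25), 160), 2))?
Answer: 203308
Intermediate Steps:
Add(Add(208694, Add(Add(-42917, -24826), 62353)), Pow(Add(Add(-133, -25), 160), 2)) = Add(Add(208694, Add(-67743, 62353)), Pow(Add(-158, 160), 2)) = Add(Add(208694, -5390), Pow(2, 2)) = Add(203304, 4) = 203308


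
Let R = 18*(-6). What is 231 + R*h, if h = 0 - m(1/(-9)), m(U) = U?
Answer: 219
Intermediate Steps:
R = -108
h = ⅑ (h = 0 - 1/(-9) = 0 - 1*(-⅑) = 0 + ⅑ = ⅑ ≈ 0.11111)
231 + R*h = 231 - 108*⅑ = 231 - 12 = 219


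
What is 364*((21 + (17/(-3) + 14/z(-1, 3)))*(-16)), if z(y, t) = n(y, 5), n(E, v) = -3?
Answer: -186368/3 ≈ -62123.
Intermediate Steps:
z(y, t) = -3
364*((21 + (17/(-3) + 14/z(-1, 3)))*(-16)) = 364*((21 + (17/(-3) + 14/(-3)))*(-16)) = 364*((21 + (17*(-⅓) + 14*(-⅓)))*(-16)) = 364*((21 + (-17/3 - 14/3))*(-16)) = 364*((21 - 31/3)*(-16)) = 364*((32/3)*(-16)) = 364*(-512/3) = -186368/3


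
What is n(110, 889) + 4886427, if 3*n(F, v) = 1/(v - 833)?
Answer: 820919737/168 ≈ 4.8864e+6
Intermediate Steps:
n(F, v) = 1/(3*(-833 + v)) (n(F, v) = 1/(3*(v - 833)) = 1/(3*(-833 + v)))
n(110, 889) + 4886427 = 1/(3*(-833 + 889)) + 4886427 = (⅓)/56 + 4886427 = (⅓)*(1/56) + 4886427 = 1/168 + 4886427 = 820919737/168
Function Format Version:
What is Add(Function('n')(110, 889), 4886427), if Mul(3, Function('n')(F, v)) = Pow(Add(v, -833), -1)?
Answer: Rational(820919737, 168) ≈ 4.8864e+6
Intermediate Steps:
Function('n')(F, v) = Mul(Rational(1, 3), Pow(Add(-833, v), -1)) (Function('n')(F, v) = Mul(Rational(1, 3), Pow(Add(v, -833), -1)) = Mul(Rational(1, 3), Pow(Add(-833, v), -1)))
Add(Function('n')(110, 889), 4886427) = Add(Mul(Rational(1, 3), Pow(Add(-833, 889), -1)), 4886427) = Add(Mul(Rational(1, 3), Pow(56, -1)), 4886427) = Add(Mul(Rational(1, 3), Rational(1, 56)), 4886427) = Add(Rational(1, 168), 4886427) = Rational(820919737, 168)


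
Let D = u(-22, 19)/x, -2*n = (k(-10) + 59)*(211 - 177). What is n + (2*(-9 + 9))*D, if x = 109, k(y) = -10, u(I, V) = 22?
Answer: -833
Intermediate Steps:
n = -833 (n = -(-10 + 59)*(211 - 177)/2 = -49*34/2 = -½*1666 = -833)
D = 22/109 ≈ 0.20183
n + (2*(-9 + 9))*D = -833 + (2*(-9 + 9))*(22/109) = -833 + (2*0)*(22/109) = -833 + 0*(22/109) = -833 + 0 = -833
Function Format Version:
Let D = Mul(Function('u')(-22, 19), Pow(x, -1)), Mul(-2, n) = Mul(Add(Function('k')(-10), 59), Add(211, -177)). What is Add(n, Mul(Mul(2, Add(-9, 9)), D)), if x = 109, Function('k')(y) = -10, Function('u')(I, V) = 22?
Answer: -833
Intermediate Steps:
n = -833 (n = Mul(Rational(-1, 2), Mul(Add(-10, 59), Add(211, -177))) = Mul(Rational(-1, 2), Mul(49, 34)) = Mul(Rational(-1, 2), 1666) = -833)
D = Rational(22, 109) (D = Mul(22, Pow(109, -1)) = Mul(22, Rational(1, 109)) = Rational(22, 109) ≈ 0.20183)
Add(n, Mul(Mul(2, Add(-9, 9)), D)) = Add(-833, Mul(Mul(2, Add(-9, 9)), Rational(22, 109))) = Add(-833, Mul(Mul(2, 0), Rational(22, 109))) = Add(-833, Mul(0, Rational(22, 109))) = Add(-833, 0) = -833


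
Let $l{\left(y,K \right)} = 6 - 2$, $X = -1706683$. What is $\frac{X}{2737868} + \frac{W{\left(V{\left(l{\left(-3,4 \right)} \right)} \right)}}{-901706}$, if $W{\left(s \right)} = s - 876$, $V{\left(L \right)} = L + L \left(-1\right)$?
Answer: $- \frac{768263964415}{1234376001404} \approx -0.62239$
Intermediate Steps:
$l{\left(y,K \right)} = 4$
$V{\left(L \right)} = 0$ ($V{\left(L \right)} = L - L = 0$)
$W{\left(s \right)} = -876 + s$
$\frac{X}{2737868} + \frac{W{\left(V{\left(l{\left(-3,4 \right)} \right)} \right)}}{-901706} = - \frac{1706683}{2737868} + \frac{-876 + 0}{-901706} = \left(-1706683\right) \frac{1}{2737868} - - \frac{438}{450853} = - \frac{1706683}{2737868} + \frac{438}{450853} = - \frac{768263964415}{1234376001404}$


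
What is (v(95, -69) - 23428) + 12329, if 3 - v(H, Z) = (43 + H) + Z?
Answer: -11165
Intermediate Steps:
v(H, Z) = -40 - H - Z (v(H, Z) = 3 - ((43 + H) + Z) = 3 - (43 + H + Z) = 3 + (-43 - H - Z) = -40 - H - Z)
(v(95, -69) - 23428) + 12329 = ((-40 - 1*95 - 1*(-69)) - 23428) + 12329 = ((-40 - 95 + 69) - 23428) + 12329 = (-66 - 23428) + 12329 = -23494 + 12329 = -11165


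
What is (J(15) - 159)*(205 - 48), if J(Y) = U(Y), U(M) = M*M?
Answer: 10362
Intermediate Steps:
U(M) = M²
J(Y) = Y²
(J(15) - 159)*(205 - 48) = (15² - 159)*(205 - 48) = (225 - 159)*157 = 66*157 = 10362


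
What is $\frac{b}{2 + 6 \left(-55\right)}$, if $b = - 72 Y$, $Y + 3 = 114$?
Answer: $\frac{999}{41} \approx 24.366$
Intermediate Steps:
$Y = 111$ ($Y = -3 + 114 = 111$)
$b = -7992$ ($b = \left(-72\right) 111 = -7992$)
$\frac{b}{2 + 6 \left(-55\right)} = - \frac{7992}{2 + 6 \left(-55\right)} = - \frac{7992}{2 - 330} = - \frac{7992}{-328} = \left(-7992\right) \left(- \frac{1}{328}\right) = \frac{999}{41}$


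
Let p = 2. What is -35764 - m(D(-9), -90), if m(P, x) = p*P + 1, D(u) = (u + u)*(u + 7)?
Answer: -35837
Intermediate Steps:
D(u) = 2*u*(7 + u) (D(u) = (2*u)*(7 + u) = 2*u*(7 + u))
m(P, x) = 1 + 2*P (m(P, x) = 2*P + 1 = 1 + 2*P)
-35764 - m(D(-9), -90) = -35764 - (1 + 2*(2*(-9)*(7 - 9))) = -35764 - (1 + 2*(2*(-9)*(-2))) = -35764 - (1 + 2*36) = -35764 - (1 + 72) = -35764 - 1*73 = -35764 - 73 = -35837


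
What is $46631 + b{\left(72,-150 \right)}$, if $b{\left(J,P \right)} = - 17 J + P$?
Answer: $45257$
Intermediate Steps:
$b{\left(J,P \right)} = P - 17 J$
$46631 + b{\left(72,-150 \right)} = 46631 - 1374 = 45257$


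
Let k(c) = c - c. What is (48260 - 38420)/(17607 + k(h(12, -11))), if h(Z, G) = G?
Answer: 3280/5869 ≈ 0.55887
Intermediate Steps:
k(c) = 0
(48260 - 38420)/(17607 + k(h(12, -11))) = (48260 - 38420)/(17607 + 0) = 9840/17607 = 9840*(1/17607) = 3280/5869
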